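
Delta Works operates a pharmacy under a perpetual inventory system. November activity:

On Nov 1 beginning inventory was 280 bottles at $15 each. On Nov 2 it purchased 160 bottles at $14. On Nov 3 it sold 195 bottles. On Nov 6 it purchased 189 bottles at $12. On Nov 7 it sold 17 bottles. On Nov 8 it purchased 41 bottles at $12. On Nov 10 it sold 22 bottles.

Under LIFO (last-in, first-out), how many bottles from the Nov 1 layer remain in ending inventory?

Nov 3, 195 sold [LIFO — newest first]: 160 @ $14 + 35 @ $15 = $2,765
Nov 7, 17 sold [LIFO — newest first]: 17 @ $12 = $204
Nov 10, 22 sold [LIFO — newest first]: 22 @ $12 = $264
Total COGS = $2,765 + $204 + $264 = $3,233
Ending inventory: 245 @ $15 + 172 @ $12 + 19 @ $12 = $5,967
Check: goods available $9,200 = COGS $3,233 + ending $5,967

245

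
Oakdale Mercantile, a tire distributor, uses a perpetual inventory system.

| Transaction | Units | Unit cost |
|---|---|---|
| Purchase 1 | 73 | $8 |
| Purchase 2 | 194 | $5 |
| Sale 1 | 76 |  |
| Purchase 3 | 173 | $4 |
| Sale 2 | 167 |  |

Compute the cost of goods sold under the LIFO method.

Sale 1 (76) [LIFO — newest first]: 76 @ $5 = $380
Sale 2 (167) [LIFO — newest first]: 167 @ $4 = $668
Total COGS = $380 + $668 = $1,048
Ending inventory: 73 @ $8 + 118 @ $5 + 6 @ $4 = $1,198

COGS = $1,048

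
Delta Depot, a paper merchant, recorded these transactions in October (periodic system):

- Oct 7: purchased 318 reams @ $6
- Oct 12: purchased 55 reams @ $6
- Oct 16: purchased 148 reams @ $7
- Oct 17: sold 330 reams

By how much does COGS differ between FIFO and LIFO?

FIFO COGS: 318 @ $6 + 12 @ $6 = $1,980
LIFO COGS: 148 @ $7 + 55 @ $6 + 127 @ $6 = $2,128
Difference = |$1,980 − $2,128| = $148

$148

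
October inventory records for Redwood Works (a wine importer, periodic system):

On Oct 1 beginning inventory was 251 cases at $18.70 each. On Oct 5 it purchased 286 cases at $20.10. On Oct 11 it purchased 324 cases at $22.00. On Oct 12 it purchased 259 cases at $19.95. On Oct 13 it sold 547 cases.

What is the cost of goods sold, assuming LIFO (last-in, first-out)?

COGS = $11,503.05

Oct 13, 547 sold [LIFO — newest first]: 259 @ $19.95 + 288 @ $22.00 = $11,503.05
Ending inventory: 251 @ $18.70 + 286 @ $20.10 + 36 @ $22.00 = $11,234.30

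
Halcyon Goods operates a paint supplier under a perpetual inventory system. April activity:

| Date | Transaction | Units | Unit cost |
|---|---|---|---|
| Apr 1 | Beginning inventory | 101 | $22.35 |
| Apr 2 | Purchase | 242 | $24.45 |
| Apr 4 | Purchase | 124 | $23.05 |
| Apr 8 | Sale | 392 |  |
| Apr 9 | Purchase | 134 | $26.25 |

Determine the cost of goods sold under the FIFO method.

COGS = $9,303.70

Apr 8, 392 sold [FIFO — oldest first]: 101 @ $22.35 + 242 @ $24.45 + 49 @ $23.05 = $9,303.70
Ending inventory: 75 @ $23.05 + 134 @ $26.25 = $5,246.25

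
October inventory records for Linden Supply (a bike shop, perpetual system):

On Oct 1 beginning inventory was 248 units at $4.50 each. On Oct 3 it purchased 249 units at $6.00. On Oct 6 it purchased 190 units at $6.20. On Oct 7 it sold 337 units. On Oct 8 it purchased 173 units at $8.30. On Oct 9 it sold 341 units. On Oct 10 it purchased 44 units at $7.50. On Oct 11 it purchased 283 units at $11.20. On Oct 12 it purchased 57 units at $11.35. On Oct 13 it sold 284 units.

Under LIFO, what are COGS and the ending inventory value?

COGS = $7,594.25; ending inventory = $1,776.20

Oct 7, 337 sold [LIFO — newest first]: 190 @ $6.20 + 147 @ $6.00 = $2,060.00
Oct 9, 341 sold [LIFO — newest first]: 173 @ $8.30 + 102 @ $6.00 + 66 @ $4.50 = $2,344.90
Oct 13, 284 sold [LIFO — newest first]: 57 @ $11.35 + 227 @ $11.20 = $3,189.35
Total COGS = $2,060.00 + $2,344.90 + $3,189.35 = $7,594.25
Ending inventory: 182 @ $4.50 + 44 @ $7.50 + 56 @ $11.20 = $1,776.20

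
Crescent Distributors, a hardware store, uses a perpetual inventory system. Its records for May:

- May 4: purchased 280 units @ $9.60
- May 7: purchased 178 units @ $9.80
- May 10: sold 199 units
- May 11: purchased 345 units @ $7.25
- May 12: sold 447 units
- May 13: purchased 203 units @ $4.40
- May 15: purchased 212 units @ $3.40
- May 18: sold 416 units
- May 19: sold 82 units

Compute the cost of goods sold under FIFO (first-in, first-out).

COGS = $8,296.05

May 10, 199 sold [FIFO — oldest first]: 199 @ $9.60 = $1,910.40
May 12, 447 sold [FIFO — oldest first]: 81 @ $9.60 + 178 @ $9.80 + 188 @ $7.25 = $3,885.00
May 18, 416 sold [FIFO — oldest first]: 157 @ $7.25 + 203 @ $4.40 + 56 @ $3.40 = $2,221.85
May 19, 82 sold [FIFO — oldest first]: 82 @ $3.40 = $278.80
Total COGS = $1,910.40 + $3,885.00 + $2,221.85 + $278.80 = $8,296.05
Ending inventory: 74 @ $3.40 = $251.60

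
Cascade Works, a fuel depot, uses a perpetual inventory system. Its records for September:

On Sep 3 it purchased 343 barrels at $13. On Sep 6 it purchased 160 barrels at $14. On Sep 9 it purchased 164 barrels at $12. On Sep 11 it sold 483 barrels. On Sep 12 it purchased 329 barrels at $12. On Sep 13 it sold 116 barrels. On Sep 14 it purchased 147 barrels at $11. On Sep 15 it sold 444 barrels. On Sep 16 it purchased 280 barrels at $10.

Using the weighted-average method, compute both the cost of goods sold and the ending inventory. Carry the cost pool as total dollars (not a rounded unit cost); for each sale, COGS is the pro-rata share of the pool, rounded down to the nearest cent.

COGS = $13,033.00; ending inventory = $3,999.00

After Sep 3: 343 on hand, pool $4,459.00 (≈ $13.0000 each)
After Sep 6: 503 on hand, pool $6,699.00 (≈ $13.3181 each)
After Sep 9: 667 on hand, pool $8,667.00 (≈ $12.9940 each)
Sep 11, sell 483: 483/667 × $8,667.00 → $6,276.10
After Sep 12: 513 on hand, pool $6,338.90 (≈ $12.3565 each)
Sep 13, sell 116: 116/513 × $6,338.90 → $1,433.35
After Sep 14: 544 on hand, pool $6,522.55 (≈ $11.9900 each)
Sep 15, sell 444: 444/544 × $6,522.55 → $5,323.55
After Sep 16: 380 on hand, pool $3,999.00 (≈ $10.5237 each)
Total COGS = $6,276.10 + $1,433.35 + $5,323.55 = $13,033.00
Ending inventory (cost pool remaining) = $3,999.00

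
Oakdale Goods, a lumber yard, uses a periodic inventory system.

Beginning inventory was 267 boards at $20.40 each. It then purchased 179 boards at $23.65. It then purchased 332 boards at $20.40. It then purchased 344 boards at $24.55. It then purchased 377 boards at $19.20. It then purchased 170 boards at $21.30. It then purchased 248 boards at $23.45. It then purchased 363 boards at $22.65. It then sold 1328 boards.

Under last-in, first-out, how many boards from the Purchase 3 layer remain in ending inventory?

Sale 1 (1328) [LIFO — newest first]: 363 @ $22.65 + 248 @ $23.45 + 170 @ $21.30 + 377 @ $19.20 + 170 @ $24.55 = $29,070.45
Ending inventory: 267 @ $20.40 + 179 @ $23.65 + 332 @ $20.40 + 174 @ $24.55 = $20,724.65

174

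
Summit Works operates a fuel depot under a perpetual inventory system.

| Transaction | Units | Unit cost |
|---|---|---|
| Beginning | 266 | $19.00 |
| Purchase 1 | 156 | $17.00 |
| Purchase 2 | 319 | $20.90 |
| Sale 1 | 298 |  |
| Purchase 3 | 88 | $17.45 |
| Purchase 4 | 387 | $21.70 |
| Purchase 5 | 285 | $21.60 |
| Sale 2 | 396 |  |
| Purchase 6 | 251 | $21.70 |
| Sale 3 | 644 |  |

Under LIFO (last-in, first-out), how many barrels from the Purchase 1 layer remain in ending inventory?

Sale 1 (298) [LIFO — newest first]: 298 @ $20.90 = $6,228.20
Sale 2 (396) [LIFO — newest first]: 285 @ $21.60 + 111 @ $21.70 = $8,564.70
Sale 3 (644) [LIFO — newest first]: 251 @ $21.70 + 276 @ $21.70 + 88 @ $17.45 + 21 @ $20.90 + 8 @ $17.00 = $13,546.40
Total COGS = $6,228.20 + $8,564.70 + $13,546.40 = $28,339.30
Ending inventory: 266 @ $19.00 + 148 @ $17.00 = $7,570.00
Check: goods available $35,909.30 = COGS $28,339.30 + ending $7,570.00

148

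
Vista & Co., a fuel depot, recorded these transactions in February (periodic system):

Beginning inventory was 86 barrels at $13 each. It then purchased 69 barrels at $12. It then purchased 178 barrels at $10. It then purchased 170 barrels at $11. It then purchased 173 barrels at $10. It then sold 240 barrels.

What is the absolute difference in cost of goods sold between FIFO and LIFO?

FIFO COGS: 86 @ $13 + 69 @ $12 + 85 @ $10 = $2,796
LIFO COGS: 173 @ $10 + 67 @ $11 = $2,467
Difference = |$2,796 − $2,467| = $329

$329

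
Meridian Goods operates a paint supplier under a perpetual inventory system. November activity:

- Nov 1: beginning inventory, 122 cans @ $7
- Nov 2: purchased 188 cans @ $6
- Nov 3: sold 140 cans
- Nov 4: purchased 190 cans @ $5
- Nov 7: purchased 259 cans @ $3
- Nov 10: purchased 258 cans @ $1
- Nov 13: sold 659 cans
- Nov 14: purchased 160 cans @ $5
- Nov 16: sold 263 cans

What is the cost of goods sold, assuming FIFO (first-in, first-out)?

Nov 3, 140 sold [FIFO — oldest first]: 122 @ $7 + 18 @ $6 = $962
Nov 13, 659 sold [FIFO — oldest first]: 170 @ $6 + 190 @ $5 + 259 @ $3 + 40 @ $1 = $2,787
Nov 16, 263 sold [FIFO — oldest first]: 218 @ $1 + 45 @ $5 = $443
Total COGS = $962 + $2,787 + $443 = $4,192
Ending inventory: 115 @ $5 = $575

COGS = $4,192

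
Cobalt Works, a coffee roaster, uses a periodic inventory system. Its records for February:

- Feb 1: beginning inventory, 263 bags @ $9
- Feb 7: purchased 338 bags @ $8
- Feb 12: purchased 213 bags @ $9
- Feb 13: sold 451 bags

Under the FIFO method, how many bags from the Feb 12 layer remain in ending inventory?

Feb 13, 451 sold [FIFO — oldest first]: 263 @ $9 + 188 @ $8 = $3,871
Ending inventory: 150 @ $8 + 213 @ $9 = $3,117
Check: goods available $6,988 = COGS $3,871 + ending $3,117

213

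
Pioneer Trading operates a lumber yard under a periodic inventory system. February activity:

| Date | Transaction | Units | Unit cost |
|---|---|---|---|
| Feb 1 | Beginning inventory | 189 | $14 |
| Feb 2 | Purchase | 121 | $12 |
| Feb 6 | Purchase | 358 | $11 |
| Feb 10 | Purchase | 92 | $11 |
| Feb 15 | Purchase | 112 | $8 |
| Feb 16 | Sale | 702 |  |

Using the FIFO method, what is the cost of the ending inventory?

Ending inventory = $1,534

Feb 16, 702 sold [FIFO — oldest first]: 189 @ $14 + 121 @ $12 + 358 @ $11 + 34 @ $11 = $8,410
Ending inventory: 58 @ $11 + 112 @ $8 = $1,534
Check: goods available $9,944 = COGS $8,410 + ending $1,534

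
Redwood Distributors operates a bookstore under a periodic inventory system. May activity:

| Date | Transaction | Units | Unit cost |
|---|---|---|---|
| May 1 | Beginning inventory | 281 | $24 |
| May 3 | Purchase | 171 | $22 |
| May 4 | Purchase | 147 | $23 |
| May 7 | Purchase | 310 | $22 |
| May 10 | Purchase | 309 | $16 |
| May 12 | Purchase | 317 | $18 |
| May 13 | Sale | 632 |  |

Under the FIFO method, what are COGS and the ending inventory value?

COGS = $14,613; ending inventory = $16,744

May 13, 632 sold [FIFO — oldest first]: 281 @ $24 + 171 @ $22 + 147 @ $23 + 33 @ $22 = $14,613
Ending inventory: 277 @ $22 + 309 @ $16 + 317 @ $18 = $16,744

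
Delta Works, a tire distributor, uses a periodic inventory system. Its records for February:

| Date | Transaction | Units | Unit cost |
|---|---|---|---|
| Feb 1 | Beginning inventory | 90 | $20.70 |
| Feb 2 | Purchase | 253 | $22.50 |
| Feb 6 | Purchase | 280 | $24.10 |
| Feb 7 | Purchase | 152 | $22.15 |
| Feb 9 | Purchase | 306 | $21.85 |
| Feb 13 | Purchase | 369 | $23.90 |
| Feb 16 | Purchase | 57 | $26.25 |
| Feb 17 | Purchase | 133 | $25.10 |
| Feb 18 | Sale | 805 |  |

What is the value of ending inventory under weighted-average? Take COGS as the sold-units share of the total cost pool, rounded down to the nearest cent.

Feb 18, sell 805: 805/1640 × $38,010.05 → $18,657.37
Ending inventory (cost pool remaining) = $19,352.68
Check: goods available $38,010.05 = COGS $18,657.37 + ending $19,352.68

Ending inventory = $19,352.68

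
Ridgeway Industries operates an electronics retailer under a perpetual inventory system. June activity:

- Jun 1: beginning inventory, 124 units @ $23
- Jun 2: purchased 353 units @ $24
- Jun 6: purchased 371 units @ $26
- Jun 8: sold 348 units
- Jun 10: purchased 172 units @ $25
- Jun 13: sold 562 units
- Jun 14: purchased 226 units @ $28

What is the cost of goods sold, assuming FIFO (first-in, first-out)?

Jun 8, 348 sold [FIFO — oldest first]: 124 @ $23 + 224 @ $24 = $8,228
Jun 13, 562 sold [FIFO — oldest first]: 129 @ $24 + 371 @ $26 + 62 @ $25 = $14,292
Total COGS = $8,228 + $14,292 = $22,520
Ending inventory: 110 @ $25 + 226 @ $28 = $9,078

COGS = $22,520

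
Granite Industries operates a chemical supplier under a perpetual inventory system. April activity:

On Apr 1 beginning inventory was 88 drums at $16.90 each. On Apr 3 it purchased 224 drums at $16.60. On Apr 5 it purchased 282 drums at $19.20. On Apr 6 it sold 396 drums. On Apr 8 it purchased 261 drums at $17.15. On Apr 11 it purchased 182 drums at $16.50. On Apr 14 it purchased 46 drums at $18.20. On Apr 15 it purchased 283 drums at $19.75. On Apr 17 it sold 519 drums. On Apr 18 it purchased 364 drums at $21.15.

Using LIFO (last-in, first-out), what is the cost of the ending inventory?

Ending inventory = $15,350.75

Apr 6, 396 sold [LIFO — newest first]: 282 @ $19.20 + 114 @ $16.60 = $7,306.80
Apr 17, 519 sold [LIFO — newest first]: 283 @ $19.75 + 46 @ $18.20 + 182 @ $16.50 + 8 @ $17.15 = $9,566.65
Total COGS = $7,306.80 + $9,566.65 = $16,873.45
Ending inventory: 88 @ $16.90 + 110 @ $16.60 + 253 @ $17.15 + 364 @ $21.15 = $15,350.75
Check: goods available $32,224.20 = COGS $16,873.45 + ending $15,350.75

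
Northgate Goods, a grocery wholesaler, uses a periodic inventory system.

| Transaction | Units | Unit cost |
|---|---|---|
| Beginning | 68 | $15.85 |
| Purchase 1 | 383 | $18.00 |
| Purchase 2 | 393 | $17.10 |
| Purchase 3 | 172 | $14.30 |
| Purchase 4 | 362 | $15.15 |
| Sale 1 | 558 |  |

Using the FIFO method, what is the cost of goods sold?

COGS = $9,801.50

Sale 1 (558) [FIFO — oldest first]: 68 @ $15.85 + 383 @ $18.00 + 107 @ $17.10 = $9,801.50
Ending inventory: 286 @ $17.10 + 172 @ $14.30 + 362 @ $15.15 = $12,834.50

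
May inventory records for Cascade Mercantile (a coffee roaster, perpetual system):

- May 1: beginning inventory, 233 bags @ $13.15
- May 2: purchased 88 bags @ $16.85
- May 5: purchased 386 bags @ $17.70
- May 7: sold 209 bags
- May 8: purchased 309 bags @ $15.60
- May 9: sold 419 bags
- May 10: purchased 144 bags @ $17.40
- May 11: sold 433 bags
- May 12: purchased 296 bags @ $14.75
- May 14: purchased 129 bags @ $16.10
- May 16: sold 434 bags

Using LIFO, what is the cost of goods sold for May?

COGS = $23,964.35

May 7, 209 sold [LIFO — newest first]: 209 @ $17.70 = $3,699.30
May 9, 419 sold [LIFO — newest first]: 309 @ $15.60 + 110 @ $17.70 = $6,767.40
May 11, 433 sold [LIFO — newest first]: 144 @ $17.40 + 67 @ $17.70 + 88 @ $16.85 + 134 @ $13.15 = $6,936.40
May 16, 434 sold [LIFO — newest first]: 129 @ $16.10 + 296 @ $14.75 + 9 @ $13.15 = $6,561.25
Total COGS = $3,699.30 + $6,767.40 + $6,936.40 + $6,561.25 = $23,964.35
Ending inventory: 90 @ $13.15 = $1,183.50
Check: goods available $25,147.85 = COGS $23,964.35 + ending $1,183.50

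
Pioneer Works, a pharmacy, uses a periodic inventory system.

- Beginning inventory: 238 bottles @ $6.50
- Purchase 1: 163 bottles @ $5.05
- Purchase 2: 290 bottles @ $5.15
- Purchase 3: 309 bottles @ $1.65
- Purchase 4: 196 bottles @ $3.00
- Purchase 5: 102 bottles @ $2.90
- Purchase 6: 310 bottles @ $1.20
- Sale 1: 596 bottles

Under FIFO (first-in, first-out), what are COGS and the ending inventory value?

Sale 1 (596) [FIFO — oldest first]: 238 @ $6.50 + 163 @ $5.05 + 195 @ $5.15 = $3,374.40
Ending inventory: 95 @ $5.15 + 309 @ $1.65 + 196 @ $3.00 + 102 @ $2.90 + 310 @ $1.20 = $2,254.90

COGS = $3,374.40; ending inventory = $2,254.90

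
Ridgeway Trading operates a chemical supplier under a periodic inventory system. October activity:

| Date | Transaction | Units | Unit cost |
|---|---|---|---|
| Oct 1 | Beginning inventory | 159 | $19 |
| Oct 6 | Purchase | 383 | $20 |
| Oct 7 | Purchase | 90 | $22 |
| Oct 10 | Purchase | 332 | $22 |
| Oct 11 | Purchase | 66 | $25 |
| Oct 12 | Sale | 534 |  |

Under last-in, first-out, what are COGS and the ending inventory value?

COGS = $11,854; ending inventory = $9,761

Oct 12, 534 sold [LIFO — newest first]: 66 @ $25 + 332 @ $22 + 90 @ $22 + 46 @ $20 = $11,854
Ending inventory: 159 @ $19 + 337 @ $20 = $9,761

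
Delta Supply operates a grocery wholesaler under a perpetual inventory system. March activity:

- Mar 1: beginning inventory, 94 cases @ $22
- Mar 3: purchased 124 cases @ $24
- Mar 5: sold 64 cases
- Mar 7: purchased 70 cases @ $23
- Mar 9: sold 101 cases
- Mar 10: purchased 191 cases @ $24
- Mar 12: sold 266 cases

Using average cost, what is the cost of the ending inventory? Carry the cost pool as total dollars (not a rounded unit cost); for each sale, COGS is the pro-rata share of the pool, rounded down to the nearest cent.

Ending inventory = $1,134.98

After Mar 1: 94 on hand, pool $2,068.00 (≈ $22.0000 each)
After Mar 3: 218 on hand, pool $5,044.00 (≈ $23.1376 each)
Mar 5, sell 64: 64/218 × $5,044.00 → $1,480.80
After Mar 7: 224 on hand, pool $5,173.20 (≈ $23.0946 each)
Mar 9, sell 101: 101/224 × $5,173.20 → $2,332.55
After Mar 10: 314 on hand, pool $7,424.65 (≈ $23.6454 each)
Mar 12, sell 266: 266/314 × $7,424.65 → $6,289.67
Total COGS = $1,480.80 + $2,332.55 + $6,289.67 = $10,103.02
Ending inventory (cost pool remaining) = $1,134.98
Check: goods available $11,238.00 = COGS $10,103.02 + ending $1,134.98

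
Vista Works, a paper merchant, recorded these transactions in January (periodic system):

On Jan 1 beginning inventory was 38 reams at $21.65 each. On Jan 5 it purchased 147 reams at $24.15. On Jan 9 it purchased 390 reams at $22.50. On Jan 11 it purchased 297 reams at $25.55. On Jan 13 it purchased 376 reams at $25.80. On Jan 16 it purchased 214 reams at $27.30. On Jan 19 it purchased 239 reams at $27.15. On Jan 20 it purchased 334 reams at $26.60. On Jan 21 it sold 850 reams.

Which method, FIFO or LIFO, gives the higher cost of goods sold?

FIFO COGS: 38 @ $21.65 + 147 @ $24.15 + 390 @ $22.50 + 275 @ $25.55 = $20,174.00
LIFO COGS: 334 @ $26.60 + 239 @ $27.15 + 214 @ $27.30 + 63 @ $25.80 = $22,840.85

LIFO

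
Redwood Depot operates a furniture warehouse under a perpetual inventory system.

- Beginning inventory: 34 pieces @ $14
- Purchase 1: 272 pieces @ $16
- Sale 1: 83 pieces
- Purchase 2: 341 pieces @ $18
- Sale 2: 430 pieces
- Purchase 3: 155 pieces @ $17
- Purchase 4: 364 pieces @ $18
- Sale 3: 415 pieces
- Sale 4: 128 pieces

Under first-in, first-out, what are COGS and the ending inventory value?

Sale 1 (83) [FIFO — oldest first]: 34 @ $14 + 49 @ $16 = $1,260
Sale 2 (430) [FIFO — oldest first]: 223 @ $16 + 207 @ $18 = $7,294
Sale 3 (415) [FIFO — oldest first]: 134 @ $18 + 155 @ $17 + 126 @ $18 = $7,315
Sale 4 (128) [FIFO — oldest first]: 128 @ $18 = $2,304
Total COGS = $1,260 + $7,294 + $7,315 + $2,304 = $18,173
Ending inventory: 110 @ $18 = $1,980
Check: goods available $20,153 = COGS $18,173 + ending $1,980

COGS = $18,173; ending inventory = $1,980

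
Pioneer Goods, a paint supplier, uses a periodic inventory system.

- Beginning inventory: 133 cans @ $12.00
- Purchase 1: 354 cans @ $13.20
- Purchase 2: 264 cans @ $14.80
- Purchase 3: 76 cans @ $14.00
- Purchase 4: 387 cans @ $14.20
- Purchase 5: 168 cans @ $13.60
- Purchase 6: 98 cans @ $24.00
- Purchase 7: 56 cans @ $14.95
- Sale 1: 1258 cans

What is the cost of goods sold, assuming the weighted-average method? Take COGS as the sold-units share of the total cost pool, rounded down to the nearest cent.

Sale 1, sell 1258: 1258/1536 × $22,209.40 → $18,189.72
Ending inventory (cost pool remaining) = $4,019.68

COGS = $18,189.72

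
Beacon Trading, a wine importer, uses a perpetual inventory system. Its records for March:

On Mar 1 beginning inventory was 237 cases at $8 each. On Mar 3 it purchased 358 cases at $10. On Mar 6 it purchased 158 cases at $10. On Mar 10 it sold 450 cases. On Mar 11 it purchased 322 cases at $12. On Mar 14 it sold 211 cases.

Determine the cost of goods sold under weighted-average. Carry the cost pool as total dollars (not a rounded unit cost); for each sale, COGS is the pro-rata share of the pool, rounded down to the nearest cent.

After Mar 1: 237 on hand, pool $1,896.00 (≈ $8.0000 each)
After Mar 3: 595 on hand, pool $5,476.00 (≈ $9.2034 each)
After Mar 6: 753 on hand, pool $7,056.00 (≈ $9.3705 each)
Mar 10, sell 450: 450/753 × $7,056.00 → $4,216.73
After Mar 11: 625 on hand, pool $6,703.27 (≈ $10.7252 each)
Mar 14, sell 211: 211/625 × $6,703.27 → $2,263.02
Total COGS = $4,216.73 + $2,263.02 = $6,479.75
Ending inventory (cost pool remaining) = $4,440.25

COGS = $6,479.75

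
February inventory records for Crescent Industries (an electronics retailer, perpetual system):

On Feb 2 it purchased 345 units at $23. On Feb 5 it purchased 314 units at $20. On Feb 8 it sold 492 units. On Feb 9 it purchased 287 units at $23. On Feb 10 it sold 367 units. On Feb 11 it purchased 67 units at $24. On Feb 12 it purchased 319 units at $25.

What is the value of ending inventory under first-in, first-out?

Ending inventory = $11,584

Feb 8, 492 sold [FIFO — oldest first]: 345 @ $23 + 147 @ $20 = $10,875
Feb 10, 367 sold [FIFO — oldest first]: 167 @ $20 + 200 @ $23 = $7,940
Total COGS = $10,875 + $7,940 = $18,815
Ending inventory: 87 @ $23 + 67 @ $24 + 319 @ $25 = $11,584
Check: goods available $30,399 = COGS $18,815 + ending $11,584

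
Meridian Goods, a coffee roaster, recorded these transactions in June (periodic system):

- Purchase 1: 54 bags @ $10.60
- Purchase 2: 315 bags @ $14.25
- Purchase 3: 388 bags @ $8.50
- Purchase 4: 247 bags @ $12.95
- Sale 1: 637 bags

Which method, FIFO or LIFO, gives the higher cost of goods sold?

FIFO COGS: 54 @ $10.60 + 315 @ $14.25 + 268 @ $8.50 = $7,339.15
LIFO COGS: 247 @ $12.95 + 388 @ $8.50 + 2 @ $14.25 = $6,525.15

FIFO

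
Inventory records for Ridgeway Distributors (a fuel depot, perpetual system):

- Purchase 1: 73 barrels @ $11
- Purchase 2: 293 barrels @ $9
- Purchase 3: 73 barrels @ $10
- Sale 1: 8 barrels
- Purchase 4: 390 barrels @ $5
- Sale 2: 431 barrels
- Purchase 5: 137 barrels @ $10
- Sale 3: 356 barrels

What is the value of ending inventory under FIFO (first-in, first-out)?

Ending inventory = $1,540

Sale 1 (8) [FIFO — oldest first]: 8 @ $11 = $88
Sale 2 (431) [FIFO — oldest first]: 65 @ $11 + 293 @ $9 + 73 @ $10 = $4,082
Sale 3 (356) [FIFO — oldest first]: 356 @ $5 = $1,780
Total COGS = $88 + $4,082 + $1,780 = $5,950
Ending inventory: 34 @ $5 + 137 @ $10 = $1,540
Check: goods available $7,490 = COGS $5,950 + ending $1,540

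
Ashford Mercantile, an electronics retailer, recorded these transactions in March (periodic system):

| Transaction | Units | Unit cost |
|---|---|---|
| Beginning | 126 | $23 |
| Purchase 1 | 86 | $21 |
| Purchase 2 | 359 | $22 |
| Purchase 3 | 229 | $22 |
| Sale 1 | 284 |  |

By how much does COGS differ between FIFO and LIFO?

$40

FIFO COGS: 126 @ $23 + 86 @ $21 + 72 @ $22 = $6,288
LIFO COGS: 229 @ $22 + 55 @ $22 = $6,248
Difference = |$6,288 − $6,248| = $40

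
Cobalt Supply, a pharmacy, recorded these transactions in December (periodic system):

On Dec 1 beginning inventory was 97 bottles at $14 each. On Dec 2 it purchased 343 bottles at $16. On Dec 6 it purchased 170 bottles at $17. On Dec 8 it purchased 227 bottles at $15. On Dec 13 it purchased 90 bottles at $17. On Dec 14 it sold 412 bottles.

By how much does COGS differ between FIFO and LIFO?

FIFO COGS: 97 @ $14 + 315 @ $16 = $6,398
LIFO COGS: 90 @ $17 + 227 @ $15 + 95 @ $17 = $6,550
Difference = |$6,398 − $6,550| = $152

$152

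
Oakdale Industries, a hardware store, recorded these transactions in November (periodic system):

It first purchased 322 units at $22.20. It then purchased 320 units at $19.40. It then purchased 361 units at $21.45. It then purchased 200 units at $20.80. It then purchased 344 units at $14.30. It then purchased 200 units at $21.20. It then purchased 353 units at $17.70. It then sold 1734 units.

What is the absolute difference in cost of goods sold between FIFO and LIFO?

FIFO COGS: 322 @ $22.20 + 320 @ $19.40 + 361 @ $21.45 + 200 @ $20.80 + 344 @ $14.30 + 187 @ $21.20 = $34,143.45
LIFO COGS: 353 @ $17.70 + 200 @ $21.20 + 344 @ $14.30 + 200 @ $20.80 + 361 @ $21.45 + 276 @ $19.40 = $32,665.15
Difference = |$34,143.45 − $32,665.15| = $1,478.30

$1,478.30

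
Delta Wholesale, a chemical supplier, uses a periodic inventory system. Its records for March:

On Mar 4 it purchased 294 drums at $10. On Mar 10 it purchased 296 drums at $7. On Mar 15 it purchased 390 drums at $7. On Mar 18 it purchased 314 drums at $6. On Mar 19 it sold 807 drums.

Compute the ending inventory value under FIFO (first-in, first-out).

Mar 19, 807 sold [FIFO — oldest first]: 294 @ $10 + 296 @ $7 + 217 @ $7 = $6,531
Ending inventory: 173 @ $7 + 314 @ $6 = $3,095

Ending inventory = $3,095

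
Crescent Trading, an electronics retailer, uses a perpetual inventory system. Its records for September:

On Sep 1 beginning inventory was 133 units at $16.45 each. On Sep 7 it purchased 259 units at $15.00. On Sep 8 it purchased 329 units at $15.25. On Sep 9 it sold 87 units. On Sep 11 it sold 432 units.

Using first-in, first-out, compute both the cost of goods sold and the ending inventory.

Sep 9, 87 sold [FIFO — oldest first]: 87 @ $16.45 = $1,431.15
Sep 11, 432 sold [FIFO — oldest first]: 46 @ $16.45 + 259 @ $15.00 + 127 @ $15.25 = $6,578.45
Total COGS = $1,431.15 + $6,578.45 = $8,009.60
Ending inventory: 202 @ $15.25 = $3,080.50

COGS = $8,009.60; ending inventory = $3,080.50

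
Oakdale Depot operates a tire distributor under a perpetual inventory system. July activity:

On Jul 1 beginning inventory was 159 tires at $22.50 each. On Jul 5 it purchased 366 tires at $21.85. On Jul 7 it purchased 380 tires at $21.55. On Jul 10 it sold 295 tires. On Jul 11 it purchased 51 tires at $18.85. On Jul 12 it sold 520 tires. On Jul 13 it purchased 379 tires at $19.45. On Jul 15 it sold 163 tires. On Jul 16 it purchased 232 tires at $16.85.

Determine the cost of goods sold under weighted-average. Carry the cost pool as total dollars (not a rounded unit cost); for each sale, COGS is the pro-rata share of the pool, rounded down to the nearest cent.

COGS = $20,943.97

After Jul 1: 159 on hand, pool $3,577.50 (≈ $22.5000 each)
After Jul 5: 525 on hand, pool $11,574.60 (≈ $22.0469 each)
After Jul 7: 905 on hand, pool $19,763.60 (≈ $21.8382 each)
Jul 10, sell 295: 295/905 × $19,763.60 → $6,442.27
After Jul 11: 661 on hand, pool $14,282.68 (≈ $21.6077 each)
Jul 12, sell 520: 520/661 × $14,282.68 → $11,235.99
After Jul 13: 520 on hand, pool $10,418.24 (≈ $20.0351 each)
Jul 15, sell 163: 163/520 × $10,418.24 → $3,265.71
After Jul 16: 589 on hand, pool $11,061.73 (≈ $18.7805 each)
Total COGS = $6,442.27 + $11,235.99 + $3,265.71 = $20,943.97
Ending inventory (cost pool remaining) = $11,061.73
Check: goods available $32,005.70 = COGS $20,943.97 + ending $11,061.73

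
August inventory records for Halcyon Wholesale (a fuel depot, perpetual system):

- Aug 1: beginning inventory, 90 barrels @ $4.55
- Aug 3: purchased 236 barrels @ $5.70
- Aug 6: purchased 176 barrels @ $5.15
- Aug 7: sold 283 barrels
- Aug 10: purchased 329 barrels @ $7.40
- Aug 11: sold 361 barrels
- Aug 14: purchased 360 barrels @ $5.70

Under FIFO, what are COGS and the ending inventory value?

COGS = $3,711.90; ending inventory = $3,435.80

Aug 7, 283 sold [FIFO — oldest first]: 90 @ $4.55 + 193 @ $5.70 = $1,509.60
Aug 11, 361 sold [FIFO — oldest first]: 43 @ $5.70 + 176 @ $5.15 + 142 @ $7.40 = $2,202.30
Total COGS = $1,509.60 + $2,202.30 = $3,711.90
Ending inventory: 187 @ $7.40 + 360 @ $5.70 = $3,435.80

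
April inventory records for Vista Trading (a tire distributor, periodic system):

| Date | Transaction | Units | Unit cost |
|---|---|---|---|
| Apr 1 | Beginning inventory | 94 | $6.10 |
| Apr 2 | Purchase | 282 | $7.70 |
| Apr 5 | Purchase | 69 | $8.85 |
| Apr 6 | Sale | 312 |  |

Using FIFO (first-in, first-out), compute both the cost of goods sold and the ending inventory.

COGS = $2,252.00; ending inventory = $1,103.45

Apr 6, 312 sold [FIFO — oldest first]: 94 @ $6.10 + 218 @ $7.70 = $2,252.00
Ending inventory: 64 @ $7.70 + 69 @ $8.85 = $1,103.45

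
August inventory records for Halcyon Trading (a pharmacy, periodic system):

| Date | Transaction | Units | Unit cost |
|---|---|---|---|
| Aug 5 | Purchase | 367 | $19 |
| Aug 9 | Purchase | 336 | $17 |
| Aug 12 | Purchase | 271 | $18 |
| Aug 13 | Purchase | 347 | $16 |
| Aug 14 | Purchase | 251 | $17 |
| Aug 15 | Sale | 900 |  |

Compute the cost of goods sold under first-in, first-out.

COGS = $16,231

Aug 15, 900 sold [FIFO — oldest first]: 367 @ $19 + 336 @ $17 + 197 @ $18 = $16,231
Ending inventory: 74 @ $18 + 347 @ $16 + 251 @ $17 = $11,151
Check: goods available $27,382 = COGS $16,231 + ending $11,151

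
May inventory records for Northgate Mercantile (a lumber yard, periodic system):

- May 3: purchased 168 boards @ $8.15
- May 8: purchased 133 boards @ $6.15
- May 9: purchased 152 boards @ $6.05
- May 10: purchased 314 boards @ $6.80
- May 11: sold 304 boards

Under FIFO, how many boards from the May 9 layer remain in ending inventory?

149

May 11, 304 sold [FIFO — oldest first]: 168 @ $8.15 + 133 @ $6.15 + 3 @ $6.05 = $2,205.30
Ending inventory: 149 @ $6.05 + 314 @ $6.80 = $3,036.65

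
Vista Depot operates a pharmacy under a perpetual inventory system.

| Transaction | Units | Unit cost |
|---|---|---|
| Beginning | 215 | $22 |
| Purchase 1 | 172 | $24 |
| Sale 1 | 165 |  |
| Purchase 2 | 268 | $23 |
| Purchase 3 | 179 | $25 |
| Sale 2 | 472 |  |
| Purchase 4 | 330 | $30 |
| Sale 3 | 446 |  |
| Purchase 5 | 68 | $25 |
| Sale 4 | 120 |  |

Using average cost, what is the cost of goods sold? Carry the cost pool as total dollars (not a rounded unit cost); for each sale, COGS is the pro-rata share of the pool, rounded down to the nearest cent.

After Beginning: 215 on hand, pool $4,730.00 (≈ $22.0000 each)
After Purchase 1: 387 on hand, pool $8,858.00 (≈ $22.8889 each)
Sale 1, sell 165: 165/387 × $8,858.00 → $3,776.66
After Purchase 2: 490 on hand, pool $11,245.34 (≈ $22.9497 each)
After Purchase 3: 669 on hand, pool $15,720.34 (≈ $23.4983 each)
Sale 2, sell 472: 472/669 × $15,720.34 → $11,091.18
After Purchase 4: 527 on hand, pool $14,529.16 (≈ $27.5696 each)
Sale 3, sell 446: 446/527 × $14,529.16 → $12,296.02
After Purchase 5: 149 on hand, pool $3,933.14 (≈ $26.3969 each)
Sale 4, sell 120: 120/149 × $3,933.14 → $3,167.62
Total COGS = $3,776.66 + $11,091.18 + $12,296.02 + $3,167.62 = $30,331.48
Ending inventory (cost pool remaining) = $765.52

COGS = $30,331.48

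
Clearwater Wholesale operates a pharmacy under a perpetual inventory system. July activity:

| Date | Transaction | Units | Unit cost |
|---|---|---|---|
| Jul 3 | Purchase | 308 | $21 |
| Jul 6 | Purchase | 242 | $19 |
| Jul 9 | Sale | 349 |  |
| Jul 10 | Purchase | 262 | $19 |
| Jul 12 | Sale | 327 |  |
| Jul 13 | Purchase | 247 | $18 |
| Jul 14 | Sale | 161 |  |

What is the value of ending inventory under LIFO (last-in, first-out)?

Ending inventory = $4,404

Jul 9, 349 sold [LIFO — newest first]: 242 @ $19 + 107 @ $21 = $6,845
Jul 12, 327 sold [LIFO — newest first]: 262 @ $19 + 65 @ $21 = $6,343
Jul 14, 161 sold [LIFO — newest first]: 161 @ $18 = $2,898
Total COGS = $6,845 + $6,343 + $2,898 = $16,086
Ending inventory: 136 @ $21 + 86 @ $18 = $4,404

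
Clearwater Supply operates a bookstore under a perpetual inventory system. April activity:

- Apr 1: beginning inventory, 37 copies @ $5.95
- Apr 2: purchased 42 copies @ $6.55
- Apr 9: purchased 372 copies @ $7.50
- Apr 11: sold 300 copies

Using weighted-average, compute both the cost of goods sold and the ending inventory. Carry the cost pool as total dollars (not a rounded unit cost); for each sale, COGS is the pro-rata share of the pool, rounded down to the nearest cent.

COGS = $2,185.31; ending inventory = $1,099.94

After Apr 1: 37 on hand, pool $220.15 (≈ $5.9500 each)
After Apr 2: 79 on hand, pool $495.25 (≈ $6.2690 each)
After Apr 9: 451 on hand, pool $3,285.25 (≈ $7.2844 each)
Apr 11, sell 300: 300/451 × $3,285.25 → $2,185.31
Ending inventory (cost pool remaining) = $1,099.94
Check: goods available $3,285.25 = COGS $2,185.31 + ending $1,099.94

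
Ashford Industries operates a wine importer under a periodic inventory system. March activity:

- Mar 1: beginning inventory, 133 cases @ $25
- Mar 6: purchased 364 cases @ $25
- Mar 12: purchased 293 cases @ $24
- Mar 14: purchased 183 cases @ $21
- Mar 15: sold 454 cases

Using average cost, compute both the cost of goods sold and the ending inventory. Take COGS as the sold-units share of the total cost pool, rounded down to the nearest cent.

COGS = $10,871.73; ending inventory = $12,428.27

Mar 15, sell 454: 454/973 × $23,300.00 → $10,871.73
Ending inventory (cost pool remaining) = $12,428.27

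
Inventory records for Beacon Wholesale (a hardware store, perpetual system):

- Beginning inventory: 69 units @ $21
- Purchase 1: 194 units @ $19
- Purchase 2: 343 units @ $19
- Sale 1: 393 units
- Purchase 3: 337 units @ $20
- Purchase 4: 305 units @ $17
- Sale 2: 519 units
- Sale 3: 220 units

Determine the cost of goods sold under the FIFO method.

Sale 1 (393) [FIFO — oldest first]: 69 @ $21 + 194 @ $19 + 130 @ $19 = $7,605
Sale 2 (519) [FIFO — oldest first]: 213 @ $19 + 306 @ $20 = $10,167
Sale 3 (220) [FIFO — oldest first]: 31 @ $20 + 189 @ $17 = $3,833
Total COGS = $7,605 + $10,167 + $3,833 = $21,605
Ending inventory: 116 @ $17 = $1,972
Check: goods available $23,577 = COGS $21,605 + ending $1,972

COGS = $21,605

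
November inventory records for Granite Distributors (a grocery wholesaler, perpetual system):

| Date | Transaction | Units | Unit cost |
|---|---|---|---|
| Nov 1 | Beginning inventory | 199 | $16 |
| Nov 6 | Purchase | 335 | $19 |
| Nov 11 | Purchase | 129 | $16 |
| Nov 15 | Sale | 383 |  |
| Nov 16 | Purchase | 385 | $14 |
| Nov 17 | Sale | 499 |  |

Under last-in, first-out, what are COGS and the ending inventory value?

COGS = $14,347; ending inventory = $2,656

Nov 15, 383 sold [LIFO — newest first]: 129 @ $16 + 254 @ $19 = $6,890
Nov 17, 499 sold [LIFO — newest first]: 385 @ $14 + 81 @ $19 + 33 @ $16 = $7,457
Total COGS = $6,890 + $7,457 = $14,347
Ending inventory: 166 @ $16 = $2,656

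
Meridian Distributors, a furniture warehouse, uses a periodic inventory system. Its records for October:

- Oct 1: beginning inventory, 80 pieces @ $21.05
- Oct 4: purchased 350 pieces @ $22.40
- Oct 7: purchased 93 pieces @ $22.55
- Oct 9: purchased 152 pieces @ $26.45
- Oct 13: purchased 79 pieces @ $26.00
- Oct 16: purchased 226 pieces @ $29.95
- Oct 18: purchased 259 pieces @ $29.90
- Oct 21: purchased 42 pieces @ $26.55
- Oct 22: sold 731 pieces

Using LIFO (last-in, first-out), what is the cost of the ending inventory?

Ending inventory = $12,335.30

Oct 22, 731 sold [LIFO — newest first]: 42 @ $26.55 + 259 @ $29.90 + 226 @ $29.95 + 79 @ $26.00 + 125 @ $26.45 = $20,988.15
Ending inventory: 80 @ $21.05 + 350 @ $22.40 + 93 @ $22.55 + 27 @ $26.45 = $12,335.30
Check: goods available $33,323.45 = COGS $20,988.15 + ending $12,335.30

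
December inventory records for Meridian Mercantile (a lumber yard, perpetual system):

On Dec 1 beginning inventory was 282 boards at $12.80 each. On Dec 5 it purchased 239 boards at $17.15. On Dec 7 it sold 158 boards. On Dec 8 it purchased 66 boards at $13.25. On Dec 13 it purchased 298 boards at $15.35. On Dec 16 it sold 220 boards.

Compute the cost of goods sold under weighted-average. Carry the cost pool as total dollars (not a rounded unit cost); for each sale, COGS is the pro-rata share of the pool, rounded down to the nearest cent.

After Dec 1: 282 on hand, pool $3,609.60 (≈ $12.8000 each)
After Dec 5: 521 on hand, pool $7,708.45 (≈ $14.7955 each)
Dec 7, sell 158: 158/521 × $7,708.45 → $2,337.68
After Dec 8: 429 on hand, pool $6,245.27 (≈ $14.5577 each)
After Dec 13: 727 on hand, pool $10,819.57 (≈ $14.8825 each)
Dec 16, sell 220: 220/727 × $10,819.57 → $3,274.14
Total COGS = $2,337.68 + $3,274.14 = $5,611.82
Ending inventory (cost pool remaining) = $7,545.43

COGS = $5,611.82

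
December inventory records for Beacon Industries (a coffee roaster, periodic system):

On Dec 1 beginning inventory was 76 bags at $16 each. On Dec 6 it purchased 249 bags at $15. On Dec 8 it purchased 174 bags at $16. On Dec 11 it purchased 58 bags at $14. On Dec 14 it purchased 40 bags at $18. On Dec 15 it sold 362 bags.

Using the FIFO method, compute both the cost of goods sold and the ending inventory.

COGS = $5,543; ending inventory = $3,724

Dec 15, 362 sold [FIFO — oldest first]: 76 @ $16 + 249 @ $15 + 37 @ $16 = $5,543
Ending inventory: 137 @ $16 + 58 @ $14 + 40 @ $18 = $3,724
Check: goods available $9,267 = COGS $5,543 + ending $3,724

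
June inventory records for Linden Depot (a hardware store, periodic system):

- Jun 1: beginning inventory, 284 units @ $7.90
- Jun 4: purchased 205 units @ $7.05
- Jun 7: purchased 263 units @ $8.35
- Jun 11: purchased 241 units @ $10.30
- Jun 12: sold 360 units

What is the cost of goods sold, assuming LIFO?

Jun 12, 360 sold [LIFO — newest first]: 241 @ $10.30 + 119 @ $8.35 = $3,475.95
Ending inventory: 284 @ $7.90 + 205 @ $7.05 + 144 @ $8.35 = $4,891.25
Check: goods available $8,367.20 = COGS $3,475.95 + ending $4,891.25

COGS = $3,475.95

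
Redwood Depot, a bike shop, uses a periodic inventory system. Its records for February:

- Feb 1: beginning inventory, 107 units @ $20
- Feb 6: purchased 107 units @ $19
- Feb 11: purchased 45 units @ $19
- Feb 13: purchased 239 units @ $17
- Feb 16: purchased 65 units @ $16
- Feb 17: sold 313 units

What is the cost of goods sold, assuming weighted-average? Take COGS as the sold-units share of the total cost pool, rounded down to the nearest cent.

Feb 17, sell 313: 313/563 × $10,131.00 → $5,632.33
Ending inventory (cost pool remaining) = $4,498.67

COGS = $5,632.33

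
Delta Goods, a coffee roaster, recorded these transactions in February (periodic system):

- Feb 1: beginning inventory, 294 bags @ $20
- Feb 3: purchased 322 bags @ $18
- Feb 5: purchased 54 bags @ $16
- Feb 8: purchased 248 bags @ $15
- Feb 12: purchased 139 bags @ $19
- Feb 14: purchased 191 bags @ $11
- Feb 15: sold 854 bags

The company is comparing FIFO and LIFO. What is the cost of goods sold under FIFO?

FIFO COGS: 294 @ $20 + 322 @ $18 + 54 @ $16 + 184 @ $15 = $15,300
LIFO COGS: 191 @ $11 + 139 @ $19 + 248 @ $15 + 54 @ $16 + 222 @ $18 = $13,322

COGS = $15,300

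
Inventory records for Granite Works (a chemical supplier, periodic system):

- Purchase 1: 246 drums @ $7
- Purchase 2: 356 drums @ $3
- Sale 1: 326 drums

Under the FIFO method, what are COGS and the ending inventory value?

COGS = $1,962; ending inventory = $828

Sale 1 (326) [FIFO — oldest first]: 246 @ $7 + 80 @ $3 = $1,962
Ending inventory: 276 @ $3 = $828
Check: goods available $2,790 = COGS $1,962 + ending $828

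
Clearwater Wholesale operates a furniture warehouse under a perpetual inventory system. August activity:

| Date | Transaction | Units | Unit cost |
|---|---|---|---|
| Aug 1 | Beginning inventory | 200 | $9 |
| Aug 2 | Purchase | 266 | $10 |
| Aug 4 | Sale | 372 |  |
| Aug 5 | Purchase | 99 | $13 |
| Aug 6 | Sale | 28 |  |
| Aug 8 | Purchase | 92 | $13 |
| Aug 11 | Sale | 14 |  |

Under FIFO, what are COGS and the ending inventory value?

COGS = $3,940; ending inventory = $3,003

Aug 4, 372 sold [FIFO — oldest first]: 200 @ $9 + 172 @ $10 = $3,520
Aug 6, 28 sold [FIFO — oldest first]: 28 @ $10 = $280
Aug 11, 14 sold [FIFO — oldest first]: 14 @ $10 = $140
Total COGS = $3,520 + $280 + $140 = $3,940
Ending inventory: 52 @ $10 + 99 @ $13 + 92 @ $13 = $3,003
Check: goods available $6,943 = COGS $3,940 + ending $3,003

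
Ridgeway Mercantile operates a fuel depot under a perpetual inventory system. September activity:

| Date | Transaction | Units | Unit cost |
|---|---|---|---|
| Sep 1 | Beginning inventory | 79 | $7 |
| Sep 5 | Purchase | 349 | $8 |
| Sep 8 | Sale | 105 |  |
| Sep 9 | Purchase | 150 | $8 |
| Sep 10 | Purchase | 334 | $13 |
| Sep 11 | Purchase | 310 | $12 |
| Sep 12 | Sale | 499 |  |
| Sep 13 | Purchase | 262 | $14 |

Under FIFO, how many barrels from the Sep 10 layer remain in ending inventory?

308

Sep 8, 105 sold [FIFO — oldest first]: 79 @ $7 + 26 @ $8 = $761
Sep 12, 499 sold [FIFO — oldest first]: 323 @ $8 + 150 @ $8 + 26 @ $13 = $4,122
Total COGS = $761 + $4,122 = $4,883
Ending inventory: 308 @ $13 + 310 @ $12 + 262 @ $14 = $11,392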